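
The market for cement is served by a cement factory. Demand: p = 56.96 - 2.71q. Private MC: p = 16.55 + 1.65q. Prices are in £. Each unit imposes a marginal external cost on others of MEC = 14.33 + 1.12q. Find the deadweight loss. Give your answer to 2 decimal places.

Market equilibrium (private): 16.55 + 1.65q = 56.96 - 2.71q → q_m = 9.2683.
Social marginal cost = private MC + MEC = 30.88 + 2.77q.
Set SMC = demand: 30.88 + 2.77q = 56.96 - 2.71q → q* = 4.7591.
The loss is the area between SMC and demand from q* to q_m; with linear curves that's a triangle of height MEC(q_m).
DWL = ½ × 4.5092 × 24.7106 = 55.7125.

DWL = £55.71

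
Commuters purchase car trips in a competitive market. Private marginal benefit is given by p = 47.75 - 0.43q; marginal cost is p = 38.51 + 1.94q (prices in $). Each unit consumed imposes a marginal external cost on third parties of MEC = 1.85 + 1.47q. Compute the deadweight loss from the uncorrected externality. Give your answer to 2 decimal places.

DWL = $7.48

Market equilibrium (private): 38.51 + 1.94q = 47.75 - 0.43q → q_m = 3.8987.
Social marginal benefit = demand − MEC = 45.90 - 1.90q.
Set SMB = MC: 45.90 - 1.90q = 38.51 + 1.94q → q* = 1.9245.
The loss is the area between SMB and MC from q* to q_m; with linear curves that's a triangle of height MEC(q_m).
DWL = ½ × 1.9742 × 7.5811 = 7.4833.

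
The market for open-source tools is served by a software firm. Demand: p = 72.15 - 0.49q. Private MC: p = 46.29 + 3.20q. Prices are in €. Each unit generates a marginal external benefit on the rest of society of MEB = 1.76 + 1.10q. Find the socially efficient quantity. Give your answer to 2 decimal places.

Social marginal cost = private MC − MEB = 44.53 + 2.10q.
Set SMC = demand: 44.53 + 2.10q = 72.15 - 0.49q → q* = 10.6641.

q* = 10.66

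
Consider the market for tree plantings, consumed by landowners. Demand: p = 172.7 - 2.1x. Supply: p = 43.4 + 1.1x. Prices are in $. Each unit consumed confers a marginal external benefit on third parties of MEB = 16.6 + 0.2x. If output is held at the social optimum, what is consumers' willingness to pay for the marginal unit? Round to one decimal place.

Social marginal benefit = demand + MEB = 189.3 - 1.9x.
Set SMB = MC: 189.3 - 1.9x = 43.4 + 1.1x → x* = 48.6333.
Consumer price on the demand curve at x*: 172.7 − 2.1×48.6333 = 70.5701.

P = $70.6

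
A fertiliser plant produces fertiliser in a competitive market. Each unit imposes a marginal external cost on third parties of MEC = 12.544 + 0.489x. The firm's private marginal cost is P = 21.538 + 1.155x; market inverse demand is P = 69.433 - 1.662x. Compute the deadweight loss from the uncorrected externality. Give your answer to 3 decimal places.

DWL = 65.798

Market equilibrium (private): 21.538 + 1.155x = 69.433 - 1.662x → x_m = 17.0021.
Social marginal cost = private MC + MEC = 34.082 + 1.644x.
Set SMC = demand: 34.082 + 1.644x = 69.433 - 1.662x → x* = 10.6930.
The loss is the area between SMC and demand from x* to x_m; with linear curves that's a triangle of height MEC(x_m).
DWL = ½ × 6.3091 × 20.8580 = 65.7976.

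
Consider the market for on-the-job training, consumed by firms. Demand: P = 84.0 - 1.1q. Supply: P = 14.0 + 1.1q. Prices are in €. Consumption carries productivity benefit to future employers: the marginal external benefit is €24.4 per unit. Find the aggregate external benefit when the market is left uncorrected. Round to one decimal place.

€776.4

Market equilibrium (private): 14.0 + 1.1q = 84.0 - 1.1q → q_m = 31.8182.
Total external benefit = MEB × q_m = 24.4 × 31.8182 = 776.3641.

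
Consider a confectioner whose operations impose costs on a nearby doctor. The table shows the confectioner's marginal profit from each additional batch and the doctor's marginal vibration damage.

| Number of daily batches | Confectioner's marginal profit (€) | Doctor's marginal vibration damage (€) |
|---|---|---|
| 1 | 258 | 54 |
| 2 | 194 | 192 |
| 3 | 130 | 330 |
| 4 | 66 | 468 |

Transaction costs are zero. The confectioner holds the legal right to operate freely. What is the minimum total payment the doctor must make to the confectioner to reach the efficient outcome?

Left alone the confectioner would choose level 4 (marginal profit stays positive).
Efficient level: k* = 2 (marginal profit ≥ marginal vibration damage through 2).
The doctor must at least cover the confectioner's forgone profit from cutting 4→2: 130 + 66 = 196.

€196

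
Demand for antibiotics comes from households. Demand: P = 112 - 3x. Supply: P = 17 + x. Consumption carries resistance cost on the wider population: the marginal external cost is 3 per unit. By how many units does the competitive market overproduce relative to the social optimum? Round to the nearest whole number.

Market equilibrium (private): 17 + x = 112 - 3x → x_m = 23.7500.
Social marginal benefit = demand − MEC = 109 - 3x.
Set SMB = MC: 109 - 3x = 17 + x → x* = 23.0000.
Gap = |23.7500 − 23.0000| = 0.7500.

1 units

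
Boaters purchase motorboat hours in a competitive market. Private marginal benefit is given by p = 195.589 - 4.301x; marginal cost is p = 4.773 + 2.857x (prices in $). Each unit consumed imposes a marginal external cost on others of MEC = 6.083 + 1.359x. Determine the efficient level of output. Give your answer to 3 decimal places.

x* = 21.690

Social marginal benefit = demand − MEC = 189.506 - 5.660x.
Set SMB = MC: 189.506 - 5.660x = 4.773 + 2.857x → x* = 21.6899.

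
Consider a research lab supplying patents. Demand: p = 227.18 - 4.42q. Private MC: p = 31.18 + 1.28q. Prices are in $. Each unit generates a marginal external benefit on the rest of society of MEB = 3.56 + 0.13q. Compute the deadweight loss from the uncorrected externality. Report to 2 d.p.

DWL = $5.79

Market equilibrium (private): 31.18 + 1.28q = 227.18 - 4.42q → q_m = 34.3860.
Social marginal cost = private MC − MEB = 27.62 + 1.15q.
Set SMC = demand: 27.62 + 1.15q = 227.18 - 4.42q → q* = 35.8276.
The loss is the area between SMC and demand from q* to q_m; with linear curves that's a triangle of height MEB(q_m).
DWL = ½ × 1.4416 × 8.0302 = 5.7882.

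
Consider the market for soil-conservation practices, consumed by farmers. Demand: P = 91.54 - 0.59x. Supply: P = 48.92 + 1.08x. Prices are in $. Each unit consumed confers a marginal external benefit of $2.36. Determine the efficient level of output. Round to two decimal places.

Social marginal benefit = demand + MEB = 93.90 - 0.59x.
Set SMB = MC: 93.90 - 0.59x = 48.92 + 1.08x → x* = 26.9341.

x* = 26.93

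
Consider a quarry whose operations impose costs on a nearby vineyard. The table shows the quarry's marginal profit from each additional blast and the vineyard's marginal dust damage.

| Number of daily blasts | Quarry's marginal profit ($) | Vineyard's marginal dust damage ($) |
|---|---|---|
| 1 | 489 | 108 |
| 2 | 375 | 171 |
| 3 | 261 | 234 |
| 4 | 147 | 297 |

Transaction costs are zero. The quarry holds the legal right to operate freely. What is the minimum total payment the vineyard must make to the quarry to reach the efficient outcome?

Left alone the quarry would choose level 4 (marginal profit stays positive).
Efficient level: k* = 3 (marginal profit ≥ marginal dust damage through 3).
The vineyard must at least cover the quarry's forgone profit from cutting 4→3: 147 = 147.

$147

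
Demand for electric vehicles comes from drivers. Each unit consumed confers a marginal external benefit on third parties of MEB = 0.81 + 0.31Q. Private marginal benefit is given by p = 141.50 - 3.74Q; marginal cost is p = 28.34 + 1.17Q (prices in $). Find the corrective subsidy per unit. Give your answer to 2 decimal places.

subsidy = $8.49 per unit

Social marginal benefit = demand + MEB = 142.31 - 3.43Q.
Set SMB = MC: 142.31 - 3.43Q = 28.34 + 1.17Q → Q* = 24.7761.
The Pigouvian subsidy equals MEB at Q*: 0.81 + 0.31×24.7761 = 8.4906.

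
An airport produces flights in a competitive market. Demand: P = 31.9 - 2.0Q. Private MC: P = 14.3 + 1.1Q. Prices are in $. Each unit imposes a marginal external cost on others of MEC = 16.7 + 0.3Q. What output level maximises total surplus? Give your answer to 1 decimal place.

Social marginal cost = private MC + MEC = 31.0 + 1.4Q.
Set SMC = demand: 31.0 + 1.4Q = 31.9 - 2.0Q → Q* = 0.2647.

Q* = 0.3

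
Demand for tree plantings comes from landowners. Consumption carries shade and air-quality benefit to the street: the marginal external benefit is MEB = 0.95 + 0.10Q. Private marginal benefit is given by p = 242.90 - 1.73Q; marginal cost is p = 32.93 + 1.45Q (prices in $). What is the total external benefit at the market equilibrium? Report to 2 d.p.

$280.71

Market equilibrium (private): 32.93 + 1.45Q = 242.90 - 1.73Q → Q_m = 66.0283.
Total external benefit = ∫₀^{Q_m} (0.95 + 0.10Q) dQ = 0.95×66.0283 + ½×0.10×66.0283² = 280.7137.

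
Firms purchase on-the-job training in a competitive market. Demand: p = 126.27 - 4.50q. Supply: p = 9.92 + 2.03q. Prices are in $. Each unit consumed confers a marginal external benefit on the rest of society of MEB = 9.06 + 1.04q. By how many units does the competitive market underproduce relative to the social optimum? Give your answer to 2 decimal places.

Market equilibrium (private): 9.92 + 2.03q = 126.27 - 4.50q → q_m = 17.8178.
Social marginal benefit = demand + MEB = 135.33 - 3.46q.
Set SMB = MC: 135.33 - 3.46q = 9.92 + 2.03q → q* = 22.8434.
Gap = |17.8178 − 22.8434| = 5.0256.

5.03 units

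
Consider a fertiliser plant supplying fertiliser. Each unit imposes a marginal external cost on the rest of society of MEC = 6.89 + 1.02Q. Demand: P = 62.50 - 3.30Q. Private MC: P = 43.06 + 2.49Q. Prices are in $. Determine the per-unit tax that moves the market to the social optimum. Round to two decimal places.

tax = $8.77 per unit

Social marginal cost = private MC + MEC = 49.95 + 3.51Q.
Set SMC = demand: 49.95 + 3.51Q = 62.50 - 3.30Q → Q* = 1.8429.
The Pigouvian tax equals MEC at Q*: 6.89 + 1.02×1.8429 = 8.7698.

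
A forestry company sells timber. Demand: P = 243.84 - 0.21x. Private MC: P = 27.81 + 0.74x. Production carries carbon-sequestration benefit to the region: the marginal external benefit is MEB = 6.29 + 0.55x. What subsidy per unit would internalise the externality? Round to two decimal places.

subsidy = 311.98 per unit

Social marginal cost = private MC − MEB = 21.52 + 0.19x.
Set SMC = demand: 21.52 + 0.19x = 243.84 - 0.21x → x* = 555.8000.
The Pigouvian subsidy equals MEB at x*: 6.29 + 0.55×555.8000 = 311.9800.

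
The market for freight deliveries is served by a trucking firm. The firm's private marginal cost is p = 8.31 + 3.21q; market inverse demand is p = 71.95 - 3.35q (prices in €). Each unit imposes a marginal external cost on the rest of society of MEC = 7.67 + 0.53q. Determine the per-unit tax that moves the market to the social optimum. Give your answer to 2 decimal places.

Social marginal cost = private MC + MEC = 15.98 + 3.74q.
Set SMC = demand: 15.98 + 3.74q = 71.95 - 3.35q → q* = 7.8942.
The Pigouvian tax equals MEC at q*: 7.67 + 0.53×7.8942 = 11.8539.

tax = €11.85 per unit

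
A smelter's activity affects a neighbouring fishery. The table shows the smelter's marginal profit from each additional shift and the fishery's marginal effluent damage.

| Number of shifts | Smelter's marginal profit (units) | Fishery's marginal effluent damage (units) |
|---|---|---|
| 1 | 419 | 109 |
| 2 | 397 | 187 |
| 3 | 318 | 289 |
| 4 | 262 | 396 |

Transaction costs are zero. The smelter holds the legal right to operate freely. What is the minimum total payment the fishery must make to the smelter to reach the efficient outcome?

262

Left alone the smelter would choose level 4 (marginal profit stays positive).
Efficient level: k* = 3 (marginal profit ≥ marginal effluent damage through 3).
The fishery must at least cover the smelter's forgone profit from cutting 4→3: 262 = 262.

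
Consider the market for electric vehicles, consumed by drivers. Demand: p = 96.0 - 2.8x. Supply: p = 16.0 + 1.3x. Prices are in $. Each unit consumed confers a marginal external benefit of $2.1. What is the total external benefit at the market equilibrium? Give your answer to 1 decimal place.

Market equilibrium (private): 16.0 + 1.3x = 96.0 - 2.8x → x_m = 19.5122.
Total external benefit = MEB × x_m = 2.1 × 19.5122 = 40.9756.

$41.0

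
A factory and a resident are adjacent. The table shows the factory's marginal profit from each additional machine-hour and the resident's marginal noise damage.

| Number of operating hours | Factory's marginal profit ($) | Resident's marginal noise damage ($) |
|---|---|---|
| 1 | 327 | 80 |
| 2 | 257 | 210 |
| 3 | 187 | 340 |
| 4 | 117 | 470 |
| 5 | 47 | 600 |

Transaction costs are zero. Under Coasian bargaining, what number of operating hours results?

Bargaining reaches the level where marginal profit last exceeds marginal noise damage.
That holds through level 2 (257 ≥ 210) but not at 3 (187 < 340).

2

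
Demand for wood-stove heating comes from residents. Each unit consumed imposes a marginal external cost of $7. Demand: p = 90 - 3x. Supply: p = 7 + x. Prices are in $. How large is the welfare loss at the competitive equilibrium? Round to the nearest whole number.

Market equilibrium (private): 7 + x = 90 - 3x → x_m = 20.7500.
Social marginal benefit = demand − MEC = 83 - 3x.
Set SMB = MC: 83 - 3x = 7 + x → x* = 19.0000.
Between x* and x_m the wedge MC − SMB runs linearly from 0 to MEC(x_m), so the loss is a triangle.
DWL = ½ × 1.7500 × 7.0000 = 6.1250.

DWL = $6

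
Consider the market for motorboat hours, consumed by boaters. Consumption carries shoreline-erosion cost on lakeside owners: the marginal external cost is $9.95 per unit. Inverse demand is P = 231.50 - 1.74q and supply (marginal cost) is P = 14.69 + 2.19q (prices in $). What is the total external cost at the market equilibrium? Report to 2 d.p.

Market equilibrium (private): 14.69 + 2.19q = 231.50 - 1.74q → q_m = 55.1679.
Total external cost = MEC × q_m = 9.95 × 55.1679 = 548.9206.

$548.92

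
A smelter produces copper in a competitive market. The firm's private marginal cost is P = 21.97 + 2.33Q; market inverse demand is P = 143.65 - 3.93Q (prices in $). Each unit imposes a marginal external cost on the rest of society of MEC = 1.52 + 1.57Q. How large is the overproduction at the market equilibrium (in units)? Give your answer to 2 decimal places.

Market equilibrium (private): 21.97 + 2.33Q = 143.65 - 3.93Q → Q_m = 19.4377.
Social marginal cost = private MC + MEC = 23.49 + 3.90Q.
Set SMC = demand: 23.49 + 3.90Q = 143.65 - 3.93Q → Q* = 15.3461.
Gap = |19.4377 − 15.3461| = 4.0916.

4.09 units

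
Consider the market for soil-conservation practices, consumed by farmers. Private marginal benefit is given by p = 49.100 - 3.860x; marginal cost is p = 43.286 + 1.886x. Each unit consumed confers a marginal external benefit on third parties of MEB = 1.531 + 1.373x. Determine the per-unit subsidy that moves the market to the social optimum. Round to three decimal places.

subsidy = 3.837 per unit

Social marginal benefit = demand + MEB = 50.631 - 2.487x.
Set SMB = MC: 50.631 - 2.487x = 43.286 + 1.886x → x* = 1.6796.
The Pigouvian subsidy equals MEB at x*: 1.531 + 1.373×1.6796 = 3.8371.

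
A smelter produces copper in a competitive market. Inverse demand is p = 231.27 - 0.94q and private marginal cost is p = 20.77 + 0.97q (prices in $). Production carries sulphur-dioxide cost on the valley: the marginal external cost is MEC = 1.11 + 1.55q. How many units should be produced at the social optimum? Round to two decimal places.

Social marginal cost = private MC + MEC = 21.88 + 2.52q.
Set SMC = demand: 21.88 + 2.52q = 231.27 - 0.94q → q* = 60.5173.

q* = 60.52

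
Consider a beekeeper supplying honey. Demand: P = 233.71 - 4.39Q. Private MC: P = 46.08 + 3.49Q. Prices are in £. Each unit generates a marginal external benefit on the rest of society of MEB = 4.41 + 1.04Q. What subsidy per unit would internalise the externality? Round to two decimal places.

Social marginal cost = private MC − MEB = 41.67 + 2.45Q.
Set SMC = demand: 41.67 + 2.45Q = 233.71 - 4.39Q → Q* = 28.0760.
The Pigouvian subsidy equals MEB at Q*: 4.41 + 1.04×28.0760 = 33.6090.

subsidy = £33.61 per unit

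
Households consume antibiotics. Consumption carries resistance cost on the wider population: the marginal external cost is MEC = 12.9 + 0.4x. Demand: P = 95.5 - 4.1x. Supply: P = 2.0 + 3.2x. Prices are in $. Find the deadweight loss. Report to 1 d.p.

DWL = $21.1

Market equilibrium (private): 2.0 + 3.2x = 95.5 - 4.1x → x_m = 12.8082.
Social marginal benefit = demand − MEC = 82.6 - 4.5x.
Set SMB = MC: 82.6 - 4.5x = 2.0 + 3.2x → x* = 10.4675.
Height of the DWL triangle at x_m is MC(x_m) − SMB(x_m) = MEC(x_m) = 18.0233.
DWL = ½ × 2.3407 × 18.0233 = 21.0936.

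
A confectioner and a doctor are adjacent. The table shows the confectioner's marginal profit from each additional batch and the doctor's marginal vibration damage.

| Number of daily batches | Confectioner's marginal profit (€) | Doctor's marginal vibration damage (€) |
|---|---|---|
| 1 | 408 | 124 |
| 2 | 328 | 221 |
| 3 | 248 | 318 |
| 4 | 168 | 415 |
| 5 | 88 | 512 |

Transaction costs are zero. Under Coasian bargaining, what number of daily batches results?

2

Bargaining reaches the level where marginal profit last exceeds marginal vibration damage.
That holds through level 2 (328 ≥ 221) but not at 3 (248 < 318).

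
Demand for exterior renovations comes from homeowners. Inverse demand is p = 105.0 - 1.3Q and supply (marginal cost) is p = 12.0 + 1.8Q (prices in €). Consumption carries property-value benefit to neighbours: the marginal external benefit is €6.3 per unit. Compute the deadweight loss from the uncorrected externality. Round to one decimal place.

Market equilibrium (private): 12.0 + 1.8Q = 105.0 - 1.3Q → Q_m = 30.0000.
Social marginal benefit = demand + MEB = 111.3 - 1.3Q.
Set SMB = MC: 111.3 - 1.3Q = 12.0 + 1.8Q → Q* = 32.0323.
The welfare-loss triangle has base |Q_m − Q*| and height MEB(Q_m) (the vertical gap between SMB and MC is zero at Q* and MEB at Q_m).
DWL = ½ × 2.0323 × 6.3000 = 6.4017.

DWL = €6.4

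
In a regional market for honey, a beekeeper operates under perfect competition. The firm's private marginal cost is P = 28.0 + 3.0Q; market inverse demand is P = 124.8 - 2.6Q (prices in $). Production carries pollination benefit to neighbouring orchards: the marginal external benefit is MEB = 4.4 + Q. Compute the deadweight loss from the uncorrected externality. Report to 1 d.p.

Market equilibrium (private): 28.0 + 3.0Q = 124.8 - 2.6Q → Q_m = 17.2857.
Social marginal cost = private MC − MEB = 23.6 + 2.0Q.
Set SMC = demand: 23.6 + 2.0Q = 124.8 - 2.6Q → Q* = 22.0000.
The loss is the area between SMC and demand from Q* to Q_m; with linear curves that's a triangle of height MEB(Q_m).
DWL = ½ × 4.7143 × 21.6857 = 51.1164.

DWL = $51.1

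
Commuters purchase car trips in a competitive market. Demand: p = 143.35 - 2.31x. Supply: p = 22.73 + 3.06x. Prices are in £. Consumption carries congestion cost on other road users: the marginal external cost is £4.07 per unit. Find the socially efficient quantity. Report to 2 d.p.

Social marginal benefit = demand − MEC = 139.28 - 2.31x.
Set SMB = MC: 139.28 - 2.31x = 22.73 + 3.06x → x* = 21.7039.

x* = 21.70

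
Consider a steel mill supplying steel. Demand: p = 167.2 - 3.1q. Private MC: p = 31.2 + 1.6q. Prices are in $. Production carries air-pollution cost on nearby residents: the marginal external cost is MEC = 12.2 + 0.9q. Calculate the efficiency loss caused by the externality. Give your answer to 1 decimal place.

Market equilibrium (private): 31.2 + 1.6q = 167.2 - 3.1q → q_m = 28.9362.
Social marginal cost = private MC + MEC = 43.4 + 2.5q.
Set SMC = demand: 43.4 + 2.5q = 167.2 - 3.1q → q* = 22.1071.
The loss is the area between SMC and demand from q* to q_m; with linear curves that's a triangle of height MEC(q_m).
DWL = ½ × 6.8291 × 38.2426 = 130.5813.

DWL = $130.6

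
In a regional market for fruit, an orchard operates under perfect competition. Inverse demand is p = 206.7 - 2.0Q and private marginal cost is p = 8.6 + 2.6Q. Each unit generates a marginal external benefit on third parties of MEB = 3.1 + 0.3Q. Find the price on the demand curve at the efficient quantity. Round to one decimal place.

P = 113.1

Social marginal cost = private MC − MEB = 5.5 + 2.3Q.
Set SMC = demand: 5.5 + 2.3Q = 206.7 - 2.0Q → Q* = 46.7907.
Consumer price on the demand curve at Q*: 206.7 − 2.0×46.7907 = 113.1186.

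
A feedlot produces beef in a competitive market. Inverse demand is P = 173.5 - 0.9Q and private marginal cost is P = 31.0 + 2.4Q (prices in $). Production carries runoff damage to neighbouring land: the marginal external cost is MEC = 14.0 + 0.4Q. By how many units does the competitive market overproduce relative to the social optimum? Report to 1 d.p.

Market equilibrium (private): 31.0 + 2.4Q = 173.5 - 0.9Q → Q_m = 43.1818.
Social marginal cost = private MC + MEC = 45.0 + 2.8Q.
Set SMC = demand: 45.0 + 2.8Q = 173.5 - 0.9Q → Q* = 34.7297.
Gap = |43.1818 − 34.7297| = 8.4521.

8.5 units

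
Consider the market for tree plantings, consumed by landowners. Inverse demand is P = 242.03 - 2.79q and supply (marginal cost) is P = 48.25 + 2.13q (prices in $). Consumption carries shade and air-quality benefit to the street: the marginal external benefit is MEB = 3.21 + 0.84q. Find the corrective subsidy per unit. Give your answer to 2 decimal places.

subsidy = $43.77 per unit

Social marginal benefit = demand + MEB = 245.24 - 1.95q.
Set SMB = MC: 245.24 - 1.95q = 48.25 + 2.13q → q* = 48.2819.
The Pigouvian subsidy equals MEB at q*: 3.21 + 0.84×48.2819 = 43.7668.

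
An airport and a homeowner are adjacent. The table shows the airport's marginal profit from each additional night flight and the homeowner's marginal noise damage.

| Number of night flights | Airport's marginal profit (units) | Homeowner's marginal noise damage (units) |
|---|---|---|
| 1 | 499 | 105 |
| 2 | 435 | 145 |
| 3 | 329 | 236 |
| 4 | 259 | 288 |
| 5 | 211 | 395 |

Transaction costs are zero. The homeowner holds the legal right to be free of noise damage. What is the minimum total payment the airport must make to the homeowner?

486

Efficient level: marginal profit ≥ marginal noise damage through level 3, so k* = 3.
With the homeowner holding the right, the airport must at least compensate total damage at k*: 105 + 145 + 236 = 486.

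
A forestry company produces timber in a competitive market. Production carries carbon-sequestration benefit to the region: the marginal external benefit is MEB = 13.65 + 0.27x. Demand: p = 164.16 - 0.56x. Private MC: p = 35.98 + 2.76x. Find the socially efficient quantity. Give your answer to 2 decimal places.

Social marginal cost = private MC − MEB = 22.33 + 2.49x.
Set SMC = demand: 22.33 + 2.49x = 164.16 - 0.56x → x* = 46.5016.

x* = 46.50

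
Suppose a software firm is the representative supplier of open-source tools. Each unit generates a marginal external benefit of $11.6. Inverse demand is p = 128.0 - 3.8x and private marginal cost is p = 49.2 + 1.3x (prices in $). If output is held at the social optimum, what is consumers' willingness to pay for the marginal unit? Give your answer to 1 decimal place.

Social marginal cost = private MC − MEB = 37.6 + 1.3x.
Set SMC = demand: 37.6 + 1.3x = 128.0 - 3.8x → x* = 17.7255.
Consumer price on the demand curve at x*: 128.0 − 3.8×17.7255 = 60.6431.

P = $60.6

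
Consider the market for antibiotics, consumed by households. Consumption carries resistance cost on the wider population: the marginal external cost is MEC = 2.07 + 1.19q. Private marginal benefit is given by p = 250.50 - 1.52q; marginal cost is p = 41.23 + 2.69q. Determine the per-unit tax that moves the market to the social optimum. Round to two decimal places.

tax = 47.73 per unit

Social marginal benefit = demand − MEC = 248.43 - 2.71q.
Set SMB = MC: 248.43 - 2.71q = 41.23 + 2.69q → q* = 38.3704.
The Pigouvian tax equals MEC at q*: 2.07 + 1.19×38.3704 = 47.7308.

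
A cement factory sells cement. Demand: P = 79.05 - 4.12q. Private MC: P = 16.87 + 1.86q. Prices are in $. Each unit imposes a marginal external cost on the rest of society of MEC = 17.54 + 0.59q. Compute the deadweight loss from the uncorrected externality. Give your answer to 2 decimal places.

Market equilibrium (private): 16.87 + 1.86q = 79.05 - 4.12q → q_m = 10.3980.
Social marginal cost = private MC + MEC = 34.41 + 2.45q.
Set SMC = demand: 34.41 + 2.45q = 79.05 - 4.12q → q* = 6.7945.
The loss is the area between SMC and demand from q* to q_m; with linear curves that's a triangle of height MEC(q_m).
DWL = ½ × 3.6035 × 23.6748 = 42.6561.

DWL = $42.66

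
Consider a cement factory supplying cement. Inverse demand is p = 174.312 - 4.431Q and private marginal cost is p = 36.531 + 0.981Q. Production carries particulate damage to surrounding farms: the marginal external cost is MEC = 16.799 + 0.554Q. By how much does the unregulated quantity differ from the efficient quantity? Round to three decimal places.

5.180 units

Market equilibrium (private): 36.531 + 0.981Q = 174.312 - 4.431Q → Q_m = 25.4584.
Social marginal cost = private MC + MEC = 53.330 + 1.535Q.
Set SMC = demand: 53.330 + 1.535Q = 174.312 - 4.431Q → Q* = 20.2786.
Gap = |25.4584 − 20.2786| = 5.1798.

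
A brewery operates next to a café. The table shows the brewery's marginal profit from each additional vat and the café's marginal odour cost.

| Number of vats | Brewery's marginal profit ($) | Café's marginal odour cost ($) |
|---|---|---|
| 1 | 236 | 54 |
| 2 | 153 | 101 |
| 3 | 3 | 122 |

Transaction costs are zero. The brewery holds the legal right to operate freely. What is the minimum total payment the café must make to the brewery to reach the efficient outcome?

$3

Left alone the brewery would choose level 3 (marginal profit stays positive).
Efficient level: k* = 2 (marginal profit ≥ marginal odour cost through 2).
The café must at least cover the brewery's forgone profit from cutting 3→2: 3 = 3.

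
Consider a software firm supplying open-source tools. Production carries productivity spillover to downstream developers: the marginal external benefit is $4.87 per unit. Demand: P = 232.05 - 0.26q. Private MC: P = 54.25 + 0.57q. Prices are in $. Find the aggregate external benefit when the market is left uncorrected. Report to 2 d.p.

$1043.24

Market equilibrium (private): 54.25 + 0.57q = 232.05 - 0.26q → q_m = 214.2169.
Total external benefit = MEB × q_m = 4.87 × 214.2169 = 1043.2363.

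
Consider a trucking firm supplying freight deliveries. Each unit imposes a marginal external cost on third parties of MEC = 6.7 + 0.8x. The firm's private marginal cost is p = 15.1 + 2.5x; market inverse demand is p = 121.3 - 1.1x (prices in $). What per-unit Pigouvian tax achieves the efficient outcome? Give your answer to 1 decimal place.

tax = $24.8 per unit

Social marginal cost = private MC + MEC = 21.8 + 3.3x.
Set SMC = demand: 21.8 + 3.3x = 121.3 - 1.1x → x* = 22.6136.
The Pigouvian tax equals MEC at x*: 6.7 + 0.8×22.6136 = 24.7909.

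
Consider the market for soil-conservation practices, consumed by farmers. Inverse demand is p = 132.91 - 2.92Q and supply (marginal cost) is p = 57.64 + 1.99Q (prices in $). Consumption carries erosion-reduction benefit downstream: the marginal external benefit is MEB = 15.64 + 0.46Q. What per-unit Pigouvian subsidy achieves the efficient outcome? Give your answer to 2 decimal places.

subsidy = $25.04 per unit

Social marginal benefit = demand + MEB = 148.55 - 2.46Q.
Set SMB = MC: 148.55 - 2.46Q = 57.64 + 1.99Q → Q* = 20.4292.
The Pigouvian subsidy equals MEB at Q*: 15.64 + 0.46×20.4292 = 25.0374.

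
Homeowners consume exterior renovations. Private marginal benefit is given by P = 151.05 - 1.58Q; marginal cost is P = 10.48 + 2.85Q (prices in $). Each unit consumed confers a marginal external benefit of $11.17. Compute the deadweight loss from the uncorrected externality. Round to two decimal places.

DWL = $14.08

Market equilibrium (private): 10.48 + 2.85Q = 151.05 - 1.58Q → Q_m = 31.7314.
Social marginal benefit = demand + MEB = 162.22 - 1.58Q.
Set SMB = MC: 162.22 - 1.58Q = 10.48 + 2.85Q → Q* = 34.2528.
The welfare-loss triangle has base |Q_m − Q*| and height MEB(Q_m) (the vertical gap between SMB and MC is zero at Q* and MEB at Q_m).
DWL = ½ × 2.5214 × 11.1700 = 14.0820.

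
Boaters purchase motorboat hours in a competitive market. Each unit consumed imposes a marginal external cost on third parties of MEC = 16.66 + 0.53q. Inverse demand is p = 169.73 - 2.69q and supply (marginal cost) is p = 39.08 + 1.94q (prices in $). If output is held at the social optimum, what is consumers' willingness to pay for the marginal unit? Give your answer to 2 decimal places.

P = $110.30

Social marginal benefit = demand − MEC = 153.07 - 3.22q.
Set SMB = MC: 153.07 - 3.22q = 39.08 + 1.94q → q* = 22.0911.
Consumer price on the demand curve at q*: 169.73 − 2.69×22.0911 = 110.3049.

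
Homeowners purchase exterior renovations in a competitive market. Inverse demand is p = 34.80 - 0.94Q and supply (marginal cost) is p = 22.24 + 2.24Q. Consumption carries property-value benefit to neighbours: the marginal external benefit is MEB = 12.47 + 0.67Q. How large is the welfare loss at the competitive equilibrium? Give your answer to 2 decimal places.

Market equilibrium (private): 22.24 + 2.24Q = 34.80 - 0.94Q → Q_m = 3.9497.
Social marginal benefit = demand + MEB = 47.27 - 0.27Q.
Set SMB = MC: 47.27 - 0.27Q = 22.24 + 2.24Q → Q* = 9.9721.
The loss is the area between SMB and MC from Q* to Q_m; with linear curves that's a triangle of height MEB(Q_m).
DWL = ½ × 6.0224 × 15.1163 = 45.5182.

DWL = 45.52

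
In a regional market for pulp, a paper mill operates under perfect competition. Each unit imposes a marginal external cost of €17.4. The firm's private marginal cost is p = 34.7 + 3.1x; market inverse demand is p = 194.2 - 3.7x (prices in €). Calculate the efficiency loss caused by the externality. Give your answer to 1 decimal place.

DWL = €22.3

Market equilibrium (private): 34.7 + 3.1x = 194.2 - 3.7x → x_m = 23.4559.
Social marginal cost = private MC + MEC = 52.1 + 3.1x.
Set SMC = demand: 52.1 + 3.1x = 194.2 - 3.7x → x* = 20.8971.
The loss is the area between SMC and demand from x* to x_m; with linear curves that's a triangle of height MEC(x_m).
DWL = ½ × 2.5588 × 17.4000 = 22.2616.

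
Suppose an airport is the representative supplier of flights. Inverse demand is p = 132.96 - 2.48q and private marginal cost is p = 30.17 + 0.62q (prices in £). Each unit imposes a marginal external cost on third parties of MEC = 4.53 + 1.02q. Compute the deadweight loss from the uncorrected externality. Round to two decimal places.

DWL = £178.50

Market equilibrium (private): 30.17 + 0.62q = 132.96 - 2.48q → q_m = 33.1581.
Social marginal cost = private MC + MEC = 34.70 + 1.64q.
Set SMC = demand: 34.70 + 1.64q = 132.96 - 2.48q → q* = 23.8495.
Height of the DWL triangle at q_m is SMC(q_m) − demand(q_m) = MEC(q_m) = 38.3512.
DWL = ½ × 9.3086 × 38.3512 = 178.4980.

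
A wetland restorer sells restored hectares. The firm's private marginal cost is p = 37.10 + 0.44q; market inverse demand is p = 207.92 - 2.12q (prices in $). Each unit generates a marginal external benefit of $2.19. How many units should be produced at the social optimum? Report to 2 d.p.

Social marginal cost = private MC − MEB = 34.91 + 0.44q.
Set SMC = demand: 34.91 + 0.44q = 207.92 - 2.12q → q* = 67.5820.

q* = 67.58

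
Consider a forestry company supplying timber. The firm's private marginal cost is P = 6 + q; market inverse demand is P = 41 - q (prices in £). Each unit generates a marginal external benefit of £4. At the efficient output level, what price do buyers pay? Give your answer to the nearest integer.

P = £22

Social marginal cost = private MC − MEB = 2 + q.
Set SMC = demand: 2 + q = 41 - q → q* = 19.5000.
Consumer price on the demand curve at q*: 41 − 1×19.5000 = 21.5000.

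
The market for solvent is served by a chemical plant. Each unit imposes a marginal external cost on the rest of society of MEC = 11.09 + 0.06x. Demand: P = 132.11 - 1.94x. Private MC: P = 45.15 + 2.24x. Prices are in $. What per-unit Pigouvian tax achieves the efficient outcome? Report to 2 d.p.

tax = $12.16 per unit

Social marginal cost = private MC + MEC = 56.24 + 2.30x.
Set SMC = demand: 56.24 + 2.30x = 132.11 - 1.94x → x* = 17.8939.
The Pigouvian tax equals MEC at x*: 11.09 + 0.06×17.8939 = 12.1636.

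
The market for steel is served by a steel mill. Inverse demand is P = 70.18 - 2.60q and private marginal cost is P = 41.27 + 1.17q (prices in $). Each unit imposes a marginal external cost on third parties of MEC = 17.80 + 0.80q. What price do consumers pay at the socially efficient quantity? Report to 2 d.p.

P = $63.86

Social marginal cost = private MC + MEC = 59.07 + 1.97q.
Set SMC = demand: 59.07 + 1.97q = 70.18 - 2.60q → q* = 2.4311.
Consumer price on the demand curve at q*: 70.18 − 2.60×2.4311 = 63.8591.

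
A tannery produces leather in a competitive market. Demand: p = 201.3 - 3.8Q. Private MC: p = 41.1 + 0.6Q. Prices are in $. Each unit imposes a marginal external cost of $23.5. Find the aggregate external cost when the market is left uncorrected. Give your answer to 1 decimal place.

Market equilibrium (private): 41.1 + 0.6Q = 201.3 - 3.8Q → Q_m = 36.4091.
Total external cost = MEC × Q_m = 23.5 × 36.4091 = 855.6139.

$855.6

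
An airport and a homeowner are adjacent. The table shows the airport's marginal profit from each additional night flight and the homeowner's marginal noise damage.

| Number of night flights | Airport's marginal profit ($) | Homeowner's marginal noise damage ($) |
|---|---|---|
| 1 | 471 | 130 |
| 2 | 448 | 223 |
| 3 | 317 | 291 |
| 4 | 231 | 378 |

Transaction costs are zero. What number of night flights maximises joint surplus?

3

Bargaining reaches the level where marginal profit last exceeds marginal noise damage.
That holds through level 3 (317 ≥ 291) but not at 4 (231 < 378).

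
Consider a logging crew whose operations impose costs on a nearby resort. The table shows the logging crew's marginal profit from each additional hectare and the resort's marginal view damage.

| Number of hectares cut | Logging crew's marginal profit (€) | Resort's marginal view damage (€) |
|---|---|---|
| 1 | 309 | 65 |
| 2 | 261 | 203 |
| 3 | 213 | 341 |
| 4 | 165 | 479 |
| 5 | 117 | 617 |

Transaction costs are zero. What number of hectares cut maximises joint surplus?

Bargaining reaches the level where marginal profit last exceeds marginal view damage.
That holds through level 2 (261 ≥ 203) but not at 3 (213 < 341).

2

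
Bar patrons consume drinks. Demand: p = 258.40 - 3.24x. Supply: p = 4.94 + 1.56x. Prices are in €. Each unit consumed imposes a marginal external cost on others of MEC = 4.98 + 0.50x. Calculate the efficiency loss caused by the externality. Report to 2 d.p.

DWL = €92.91

Market equilibrium (private): 4.94 + 1.56x = 258.40 - 3.24x → x_m = 52.8042.
Social marginal benefit = demand − MEC = 253.42 - 3.74x.
Set SMB = MC: 253.42 - 3.74x = 4.94 + 1.56x → x* = 46.8830.
Between x* and x_m the wedge MC − SMB runs linearly from 0 to MEC(x_m), so the loss is a triangle.
DWL = ½ × 5.9212 × 31.3821 = 92.9098.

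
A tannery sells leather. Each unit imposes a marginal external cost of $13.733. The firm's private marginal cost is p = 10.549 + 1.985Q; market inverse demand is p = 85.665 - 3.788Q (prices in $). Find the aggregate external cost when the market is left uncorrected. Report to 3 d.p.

$178.688

Market equilibrium (private): 10.549 + 1.985Q = 85.665 - 3.788Q → Q_m = 13.0116.
Total external cost = MEC × Q_m = 13.733 × 13.0116 = 178.6883.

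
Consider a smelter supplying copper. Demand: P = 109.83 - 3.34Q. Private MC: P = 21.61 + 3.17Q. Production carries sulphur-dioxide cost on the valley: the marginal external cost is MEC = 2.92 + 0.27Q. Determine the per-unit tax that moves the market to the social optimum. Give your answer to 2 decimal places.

Social marginal cost = private MC + MEC = 24.53 + 3.44Q.
Set SMC = demand: 24.53 + 3.44Q = 109.83 - 3.34Q → Q* = 12.5811.
The Pigouvian tax equals MEC at Q*: 2.92 + 0.27×12.5811 = 6.3169.

tax = 6.32 per unit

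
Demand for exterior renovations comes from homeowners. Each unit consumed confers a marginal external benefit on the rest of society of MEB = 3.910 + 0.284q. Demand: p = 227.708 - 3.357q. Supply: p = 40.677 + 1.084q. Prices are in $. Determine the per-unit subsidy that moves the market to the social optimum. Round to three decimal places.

Social marginal benefit = demand + MEB = 231.618 - 3.073q.
Set SMB = MC: 231.618 - 3.073q = 40.677 + 1.084q → q* = 45.9324.
The Pigouvian subsidy equals MEB at q*: 3.910 + 0.284×45.9324 = 16.9548.

subsidy = $16.955 per unit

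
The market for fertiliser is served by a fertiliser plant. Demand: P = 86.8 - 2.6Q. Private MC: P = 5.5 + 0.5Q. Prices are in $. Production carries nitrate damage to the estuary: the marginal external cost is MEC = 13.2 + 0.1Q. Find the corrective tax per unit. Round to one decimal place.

Social marginal cost = private MC + MEC = 18.7 + 0.6Q.
Set SMC = demand: 18.7 + 0.6Q = 86.8 - 2.6Q → Q* = 21.2813.
The Pigouvian tax equals MEC at Q*: 13.2 + 0.1×21.2813 = 15.3281.

tax = $15.3 per unit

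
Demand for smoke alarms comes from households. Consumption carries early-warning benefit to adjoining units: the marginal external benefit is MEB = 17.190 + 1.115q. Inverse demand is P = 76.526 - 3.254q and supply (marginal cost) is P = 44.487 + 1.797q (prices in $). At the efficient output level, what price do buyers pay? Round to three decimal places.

Social marginal benefit = demand + MEB = 93.716 - 2.139q.
Set SMB = MC: 93.716 - 2.139q = 44.487 + 1.797q → q* = 12.5074.
Consumer price on the demand curve at q*: 76.526 − 3.254×12.5074 = 35.8269.

P = $35.827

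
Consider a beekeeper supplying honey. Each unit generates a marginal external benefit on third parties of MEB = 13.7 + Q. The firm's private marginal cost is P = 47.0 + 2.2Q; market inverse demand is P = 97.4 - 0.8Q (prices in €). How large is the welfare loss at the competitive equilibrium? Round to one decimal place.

Market equilibrium (private): 47.0 + 2.2Q = 97.4 - 0.8Q → Q_m = 16.8000.
Social marginal cost = private MC − MEB = 33.3 + 1.2Q.
Set SMC = demand: 33.3 + 1.2Q = 97.4 - 0.8Q → Q* = 32.0500.
Between Q* and Q_m the wedge demand − SMC runs linearly from 0 to MEB(Q_m), so the loss is a triangle.
DWL = ½ × 15.2500 × 30.5000 = 232.5625.

DWL = €232.6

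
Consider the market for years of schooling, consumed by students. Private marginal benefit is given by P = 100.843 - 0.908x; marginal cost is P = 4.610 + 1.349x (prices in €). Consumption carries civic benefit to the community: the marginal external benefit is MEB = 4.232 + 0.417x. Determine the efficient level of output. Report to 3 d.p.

Social marginal benefit = demand + MEB = 105.075 - 0.491x.
Set SMB = MC: 105.075 - 0.491x = 4.610 + 1.349x → x* = 54.6005.

x* = 54.601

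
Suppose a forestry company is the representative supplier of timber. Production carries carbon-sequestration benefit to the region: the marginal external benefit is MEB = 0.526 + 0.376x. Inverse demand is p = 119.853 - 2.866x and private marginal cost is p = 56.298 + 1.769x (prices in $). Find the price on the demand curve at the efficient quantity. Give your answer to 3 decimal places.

Social marginal cost = private MC − MEB = 55.772 + 1.393x.
Set SMC = demand: 55.772 + 1.393x = 119.853 - 2.866x → x* = 15.0460.
Consumer price on the demand curve at x*: 119.853 − 2.866×15.0460 = 76.7312.

P = $76.731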